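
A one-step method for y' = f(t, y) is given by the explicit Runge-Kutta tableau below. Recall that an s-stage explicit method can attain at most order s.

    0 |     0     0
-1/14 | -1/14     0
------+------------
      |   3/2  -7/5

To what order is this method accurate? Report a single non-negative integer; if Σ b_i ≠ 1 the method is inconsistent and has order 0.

b = (3/2, -7/5)
c = (0, -1/14)
Σ b_i: 3/2·1 + (-7/5)·1 = 1/10 ≠ 1 ⇒ order 0.

0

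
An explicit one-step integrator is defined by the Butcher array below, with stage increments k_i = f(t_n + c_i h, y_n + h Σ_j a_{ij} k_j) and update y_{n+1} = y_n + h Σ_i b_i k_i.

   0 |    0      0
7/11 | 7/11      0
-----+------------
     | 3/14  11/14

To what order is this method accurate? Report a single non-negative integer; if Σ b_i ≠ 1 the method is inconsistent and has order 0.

2

b = (3/14, 11/14)
c = (0, 7/11)
Σ b_i: 3/14·1 + 11/14·1 = 1 ✓
b·c: 11/14·7/11 = 1/2 ✓; 2 stages ⇒ order 2.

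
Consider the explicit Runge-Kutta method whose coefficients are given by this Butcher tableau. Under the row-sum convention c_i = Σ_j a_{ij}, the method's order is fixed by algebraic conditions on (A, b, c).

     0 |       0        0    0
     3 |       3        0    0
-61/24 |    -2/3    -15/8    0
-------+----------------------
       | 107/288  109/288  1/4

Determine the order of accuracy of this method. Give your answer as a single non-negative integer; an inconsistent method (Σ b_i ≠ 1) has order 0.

b = (107/288, 109/288, 1/4)
c = (0, 3, -61/24)
Ac = (0, 0, -45/8)
Σ b_i: 107/288·1 + 109/288·1 + 1/4·1 = 1 ✓
b·c: 109/288·3 + 1/4·(-61/24) = 1/2 ✓
b·c²: 109/288·9 + 1/4·3721/576 = 11569/2304 ≠ 1/3 ⇒ order 2.
b·Ac: 1/4·(-45/8) = -45/32 ≠ 1/6

2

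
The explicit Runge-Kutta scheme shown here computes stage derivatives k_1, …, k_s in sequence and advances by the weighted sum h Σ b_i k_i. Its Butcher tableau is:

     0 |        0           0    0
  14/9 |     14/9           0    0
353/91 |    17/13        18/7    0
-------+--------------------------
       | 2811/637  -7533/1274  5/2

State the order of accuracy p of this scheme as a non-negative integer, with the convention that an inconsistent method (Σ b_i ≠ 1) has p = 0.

2

b = (2811/637, -7533/1274, 5/2)
c = (0, 14/9, 353/91)
Ac = (0, 0, 4)
Σ b_i: 2811/637·1 + (-7533/1274)·1 + 5/2·1 = 1 ✓
b·c: (-7533/1274)·14/9 + 5/2·353/91 = 1/2 ✓
b·c²: (-7533/1274)·196/81 + 5/2·124609/8281 = 386081/16562 ≠ 1/3 ⇒ order 2.
b·Ac: 5/2·4 = 10 ≠ 1/6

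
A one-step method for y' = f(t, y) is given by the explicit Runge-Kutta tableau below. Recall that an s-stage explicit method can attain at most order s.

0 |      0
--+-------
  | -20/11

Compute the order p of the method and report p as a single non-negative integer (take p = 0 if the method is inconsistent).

b = (-20/11)
c = (0)
Σ b_i: (-20/11)·1 = -20/11 ≠ 1 ⇒ order 0.

0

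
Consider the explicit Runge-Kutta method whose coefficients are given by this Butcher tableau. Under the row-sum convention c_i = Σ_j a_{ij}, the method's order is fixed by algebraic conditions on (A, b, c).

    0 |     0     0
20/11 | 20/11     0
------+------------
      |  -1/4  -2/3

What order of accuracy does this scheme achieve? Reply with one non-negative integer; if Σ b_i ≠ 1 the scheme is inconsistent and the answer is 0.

b = (-1/4, -2/3)
c = (0, 20/11)
Σ b_i: (-1/4)·1 + (-2/3)·1 = -11/12 ≠ 1 ⇒ order 0.

0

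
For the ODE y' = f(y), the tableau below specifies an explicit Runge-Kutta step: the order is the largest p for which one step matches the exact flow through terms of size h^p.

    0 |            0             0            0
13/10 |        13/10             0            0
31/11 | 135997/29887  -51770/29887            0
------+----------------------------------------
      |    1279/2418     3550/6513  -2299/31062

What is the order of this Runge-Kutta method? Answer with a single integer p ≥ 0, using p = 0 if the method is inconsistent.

3

b = (1279/2418, 3550/6513, -2299/31062)
c = (0, 13/10, 31/11)
Ac = (0, 0, -5177/2299)
Σ b_i: 1279/2418·1 + 3550/6513·1 + (-2299/31062)·1 = 1 ✓
b·c: 3550/6513·13/10 + (-2299/31062)·31/11 = 1/2 ✓
b·c²: 3550/6513·169/100 + (-2299/31062)·961/121 = 1/3 ✓
b·Ac: (-2299/31062)·(-5177/2299) = 1/6 ✓; 3 stages ⇒ order 3.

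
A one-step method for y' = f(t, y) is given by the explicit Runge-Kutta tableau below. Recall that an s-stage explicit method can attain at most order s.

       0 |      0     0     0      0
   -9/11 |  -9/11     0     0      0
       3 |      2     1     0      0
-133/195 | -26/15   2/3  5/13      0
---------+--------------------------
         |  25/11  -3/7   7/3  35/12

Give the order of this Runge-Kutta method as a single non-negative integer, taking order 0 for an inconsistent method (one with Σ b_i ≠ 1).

0

b = (25/11, -3/7, 7/3, 35/12)
c = (0, -9/11, 3, -133/195)
Ac = (0, 0, -9/11, 87/143)
Σ b_i: 25/11·1 + (-3/7)·1 + 7/3·1 + 35/12·1 = 2185/308 ≠ 1 ⇒ order 0.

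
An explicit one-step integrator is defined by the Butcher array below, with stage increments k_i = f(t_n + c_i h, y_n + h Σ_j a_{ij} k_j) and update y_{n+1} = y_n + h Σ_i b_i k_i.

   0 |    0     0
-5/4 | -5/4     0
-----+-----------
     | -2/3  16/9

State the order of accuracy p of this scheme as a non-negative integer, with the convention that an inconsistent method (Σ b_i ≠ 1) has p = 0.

b = (-2/3, 16/9)
c = (0, -5/4)
Σ b_i: (-2/3)·1 + 16/9·1 = 10/9 ≠ 1 ⇒ order 0.

0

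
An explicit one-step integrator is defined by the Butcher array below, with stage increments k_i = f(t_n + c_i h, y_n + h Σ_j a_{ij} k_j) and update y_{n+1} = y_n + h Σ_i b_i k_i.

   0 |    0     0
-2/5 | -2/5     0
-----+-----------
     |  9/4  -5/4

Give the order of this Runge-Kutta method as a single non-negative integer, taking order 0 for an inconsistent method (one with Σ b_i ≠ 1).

b = (9/4, -5/4)
c = (0, -2/5)
Σ b_i: 9/4·1 + (-5/4)·1 = 1 ✓
b·c: (-5/4)·(-2/5) = 1/2 ✓; 2 stages ⇒ order 2.

2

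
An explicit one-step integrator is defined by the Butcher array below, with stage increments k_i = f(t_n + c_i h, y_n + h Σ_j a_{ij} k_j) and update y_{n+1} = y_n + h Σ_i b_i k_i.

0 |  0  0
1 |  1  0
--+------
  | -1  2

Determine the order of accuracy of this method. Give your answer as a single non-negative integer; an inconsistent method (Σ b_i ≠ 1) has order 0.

b = (-1, 2)
c = (0, 1)
Σ b_i: (-1)·1 + 2·1 = 1 ✓
b·c: 2·1 = 2 ≠ 1/2 ⇒ order 1.

1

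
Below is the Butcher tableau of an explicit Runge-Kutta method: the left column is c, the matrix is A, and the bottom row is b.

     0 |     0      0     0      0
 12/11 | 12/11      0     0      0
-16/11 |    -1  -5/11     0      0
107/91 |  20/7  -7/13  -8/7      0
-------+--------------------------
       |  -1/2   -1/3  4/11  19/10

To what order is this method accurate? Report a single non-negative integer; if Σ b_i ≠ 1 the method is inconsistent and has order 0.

0

b = (-1/2, -1/3, 4/11, 19/10)
c = (0, 12/11, -16/11, 107/91)
Ac = (0, 0, -60/121, 1076/1001)
Σ b_i: (-1/2)·1 + (-1/3)·1 + 4/11·1 + 19/10·1 = 236/165 ≠ 1 ⇒ order 0.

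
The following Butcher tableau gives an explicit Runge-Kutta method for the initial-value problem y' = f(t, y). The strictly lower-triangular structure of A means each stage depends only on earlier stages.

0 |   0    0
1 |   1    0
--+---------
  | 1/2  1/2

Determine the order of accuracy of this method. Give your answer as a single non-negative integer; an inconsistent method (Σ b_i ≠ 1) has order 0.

b = (1/2, 1/2)
c = (0, 1)
Σ b_i: 1/2·1 + 1/2·1 = 1 ✓
b·c: 1/2·1 = 1/2 ✓; 2 stages ⇒ order 2.

2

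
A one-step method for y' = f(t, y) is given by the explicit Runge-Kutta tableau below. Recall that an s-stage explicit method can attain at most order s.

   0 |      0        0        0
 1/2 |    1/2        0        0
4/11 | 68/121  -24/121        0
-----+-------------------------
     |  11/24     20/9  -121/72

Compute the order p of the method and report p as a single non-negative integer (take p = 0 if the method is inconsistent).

b = (11/24, 20/9, -121/72)
c = (0, 1/2, 4/11)
Ac = (0, 0, -12/121)
Σ b_i: 11/24·1 + 20/9·1 + (-121/72)·1 = 1 ✓
b·c: 20/9·1/2 + (-121/72)·4/11 = 1/2 ✓
b·c²: 20/9·1/4 + (-121/72)·16/121 = 1/3 ✓
b·Ac: (-121/72)·(-12/121) = 1/6 ✓; 3 stages ⇒ order 3.

3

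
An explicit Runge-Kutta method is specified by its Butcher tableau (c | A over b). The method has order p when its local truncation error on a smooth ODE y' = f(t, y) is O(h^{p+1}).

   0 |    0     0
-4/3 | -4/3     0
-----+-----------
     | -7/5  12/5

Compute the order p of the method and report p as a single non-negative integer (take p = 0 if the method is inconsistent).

1

b = (-7/5, 12/5)
c = (0, -4/3)
Σ b_i: (-7/5)·1 + 12/5·1 = 1 ✓
b·c: 12/5·(-4/3) = -16/5 ≠ 1/2 ⇒ order 1.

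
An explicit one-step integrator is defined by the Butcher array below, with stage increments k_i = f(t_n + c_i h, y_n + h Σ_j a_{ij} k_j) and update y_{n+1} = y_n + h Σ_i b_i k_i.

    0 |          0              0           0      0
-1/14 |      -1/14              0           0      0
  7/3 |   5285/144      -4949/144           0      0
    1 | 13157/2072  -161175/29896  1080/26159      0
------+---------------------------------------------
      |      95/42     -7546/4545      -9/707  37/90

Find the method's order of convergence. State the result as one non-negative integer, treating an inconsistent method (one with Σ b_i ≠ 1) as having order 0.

b = (95/42, -7546/4545, -9/707, 37/90)
c = (0, -1/14, 7/3, 1)
Ac = (0, 0, 707/288, 285/592)
Σ b_i: 95/42·1 + (-7546/4545)·1 + (-9/707)·1 + 37/90·1 = 1 ✓
b·c: (-7546/4545)·(-1/14) + (-9/707)·7/3 + 37/90·1 = 1/2 ✓
b·c²: (-7546/4545)·1/196 + (-9/707)·49/9 + 37/90·1 = 1/3 ✓
b·Ac: (-9/707)·707/288 + 37/90·285/592 = 1/6 ✓
b·c³: (-7546/4545)·(-1/2744) + (-9/707)·343/27 + 37/90·1 = 1/4 ✓
b·(c∘Ac): (-9/707)·4949/864 + 37/90·285/592 = 1/8 ✓
b·Ac²: (-9/707)·(-101/576) + 37/90·1635/8288 = 1/12 ✓
b·A²c: 37/90·15/148 = 1/24 ✓; 4 stages ⇒ order 4.

4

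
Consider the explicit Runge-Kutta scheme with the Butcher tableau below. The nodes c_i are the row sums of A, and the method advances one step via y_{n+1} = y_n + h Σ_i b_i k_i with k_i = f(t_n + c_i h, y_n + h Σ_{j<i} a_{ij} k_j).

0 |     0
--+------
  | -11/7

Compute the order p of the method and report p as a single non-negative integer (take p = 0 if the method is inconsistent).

0

b = (-11/7)
c = (0)
Σ b_i: (-11/7)·1 = -11/7 ≠ 1 ⇒ order 0.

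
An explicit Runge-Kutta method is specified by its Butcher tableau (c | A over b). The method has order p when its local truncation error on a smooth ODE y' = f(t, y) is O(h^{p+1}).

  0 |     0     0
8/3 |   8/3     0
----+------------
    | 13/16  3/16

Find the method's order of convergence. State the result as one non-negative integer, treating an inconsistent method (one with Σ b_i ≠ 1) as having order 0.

2

b = (13/16, 3/16)
c = (0, 8/3)
Σ b_i: 13/16·1 + 3/16·1 = 1 ✓
b·c: 3/16·8/3 = 1/2 ✓; 2 stages ⇒ order 2.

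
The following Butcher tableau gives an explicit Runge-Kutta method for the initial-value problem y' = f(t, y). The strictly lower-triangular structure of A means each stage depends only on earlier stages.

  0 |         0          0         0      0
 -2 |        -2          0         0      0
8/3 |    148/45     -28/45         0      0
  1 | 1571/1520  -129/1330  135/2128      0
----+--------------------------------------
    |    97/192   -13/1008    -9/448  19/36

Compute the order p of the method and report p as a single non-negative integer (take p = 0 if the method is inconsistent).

b = (97/192, -13/1008, -9/448, 19/36)
c = (0, -2, 8/3, 1)
Ac = (0, 0, 56/45, 69/190)
Σ b_i: 97/192·1 + (-13/1008)·1 + (-9/448)·1 + 19/36·1 = 1 ✓
b·c: (-13/1008)·(-2) + (-9/448)·8/3 + 19/36·1 = 1/2 ✓
b·c²: (-13/1008)·4 + (-9/448)·64/9 + 19/36·1 = 1/3 ✓
b·Ac: (-9/448)·56/45 + 19/36·69/190 = 1/6 ✓
b·c³: (-13/1008)·(-8) + (-9/448)·512/27 + 19/36·1 = 1/4 ✓
b·(c∘Ac): (-9/448)·448/135 + 19/36·69/190 = 1/8 ✓
b·Ac²: (-9/448)·(-112/45) + 19/36·6/95 = 1/12 ✓
b·A²c: 19/36·3/38 = 1/24 ✓; 4 stages ⇒ order 4.

4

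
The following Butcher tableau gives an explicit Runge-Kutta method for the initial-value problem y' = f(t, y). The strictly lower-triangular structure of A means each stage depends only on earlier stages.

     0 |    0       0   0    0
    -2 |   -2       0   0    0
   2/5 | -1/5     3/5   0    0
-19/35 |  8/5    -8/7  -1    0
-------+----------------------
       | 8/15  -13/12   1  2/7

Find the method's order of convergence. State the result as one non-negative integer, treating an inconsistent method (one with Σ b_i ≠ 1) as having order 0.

0

b = (8/15, -13/12, 1, 2/7)
c = (0, -2, 2/5, -19/35)
Ac = (0, 0, -6/5, 66/35)
Σ b_i: 8/15·1 + (-13/12)·1 + 1·1 + 2/7·1 = 103/140 ≠ 1 ⇒ order 0.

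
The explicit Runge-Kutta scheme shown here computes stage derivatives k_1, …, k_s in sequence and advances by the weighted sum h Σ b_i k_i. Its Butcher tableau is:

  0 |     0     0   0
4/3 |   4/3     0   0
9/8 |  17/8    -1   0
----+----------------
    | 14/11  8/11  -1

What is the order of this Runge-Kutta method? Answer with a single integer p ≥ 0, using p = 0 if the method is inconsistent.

b = (14/11, 8/11, -1)
c = (0, 4/3, 9/8)
Ac = (0, 0, -4/3)
Σ b_i: 14/11·1 + 8/11·1 + (-1)·1 = 1 ✓
b·c: 8/11·4/3 + (-1)·9/8 = -41/264 ≠ 1/2 ⇒ order 1.

1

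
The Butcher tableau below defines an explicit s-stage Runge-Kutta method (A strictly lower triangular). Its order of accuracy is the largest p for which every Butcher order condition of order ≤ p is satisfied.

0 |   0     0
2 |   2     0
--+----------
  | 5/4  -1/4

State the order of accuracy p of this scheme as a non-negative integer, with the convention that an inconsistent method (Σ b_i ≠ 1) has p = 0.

1

b = (5/4, -1/4)
c = (0, 2)
Σ b_i: 5/4·1 + (-1/4)·1 = 1 ✓
b·c: (-1/4)·2 = -1/2 ≠ 1/2 ⇒ order 1.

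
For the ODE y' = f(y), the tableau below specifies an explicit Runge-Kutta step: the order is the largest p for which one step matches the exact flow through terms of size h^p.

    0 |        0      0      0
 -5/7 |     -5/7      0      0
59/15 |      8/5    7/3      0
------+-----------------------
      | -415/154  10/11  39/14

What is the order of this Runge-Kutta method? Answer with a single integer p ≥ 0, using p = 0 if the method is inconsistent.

1

b = (-415/154, 10/11, 39/14)
c = (0, -5/7, 59/15)
Ac = (0, 0, -5/3)
Σ b_i: (-415/154)·1 + 10/11·1 + 39/14·1 = 1 ✓
b·c: 10/11·(-5/7) + 39/14·59/15 = 7937/770 ≠ 1/2 ⇒ order 1.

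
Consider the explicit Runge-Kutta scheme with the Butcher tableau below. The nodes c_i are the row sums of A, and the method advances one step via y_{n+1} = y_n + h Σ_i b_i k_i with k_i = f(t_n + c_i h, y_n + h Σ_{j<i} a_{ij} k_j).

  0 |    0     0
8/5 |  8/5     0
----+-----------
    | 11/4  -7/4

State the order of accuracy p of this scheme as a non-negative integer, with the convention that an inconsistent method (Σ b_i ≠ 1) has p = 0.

1

b = (11/4, -7/4)
c = (0, 8/5)
Σ b_i: 11/4·1 + (-7/4)·1 = 1 ✓
b·c: (-7/4)·8/5 = -14/5 ≠ 1/2 ⇒ order 1.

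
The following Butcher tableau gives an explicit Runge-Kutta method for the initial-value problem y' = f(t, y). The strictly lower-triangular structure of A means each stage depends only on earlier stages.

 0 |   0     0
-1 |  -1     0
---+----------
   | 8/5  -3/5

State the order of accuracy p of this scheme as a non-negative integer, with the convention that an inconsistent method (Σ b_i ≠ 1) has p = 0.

b = (8/5, -3/5)
c = (0, -1)
Σ b_i: 8/5·1 + (-3/5)·1 = 1 ✓
b·c: (-3/5)·(-1) = 3/5 ≠ 1/2 ⇒ order 1.

1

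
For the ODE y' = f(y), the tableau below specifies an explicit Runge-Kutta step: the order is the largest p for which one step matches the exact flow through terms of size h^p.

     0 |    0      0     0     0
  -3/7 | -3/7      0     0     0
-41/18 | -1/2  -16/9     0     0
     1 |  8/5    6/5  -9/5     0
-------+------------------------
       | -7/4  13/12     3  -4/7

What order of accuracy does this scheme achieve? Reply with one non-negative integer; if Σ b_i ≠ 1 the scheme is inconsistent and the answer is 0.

b = (-7/4, 13/12, 3, -4/7)
c = (0, -3/7, -41/18, 1)
Ac = (0, 0, 16/21, 251/70)
Σ b_i: (-7/4)·1 + 13/12·1 + 3·1 + (-4/7)·1 = 37/21 ≠ 1 ⇒ order 0.

0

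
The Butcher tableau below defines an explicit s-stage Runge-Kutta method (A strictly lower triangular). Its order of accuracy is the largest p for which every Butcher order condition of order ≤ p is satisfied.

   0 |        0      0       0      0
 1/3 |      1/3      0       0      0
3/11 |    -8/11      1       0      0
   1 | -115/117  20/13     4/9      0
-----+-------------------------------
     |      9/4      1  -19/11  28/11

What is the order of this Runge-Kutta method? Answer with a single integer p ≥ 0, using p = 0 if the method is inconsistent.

0

b = (9/4, 1, -19/11, 28/11)
c = (0, 1/3, 3/11, 1)
Ac = (0, 0, 1/3, 272/429)
Σ b_i: 9/4·1 + 1·1 + (-19/11)·1 + 28/11·1 = 179/44 ≠ 1 ⇒ order 0.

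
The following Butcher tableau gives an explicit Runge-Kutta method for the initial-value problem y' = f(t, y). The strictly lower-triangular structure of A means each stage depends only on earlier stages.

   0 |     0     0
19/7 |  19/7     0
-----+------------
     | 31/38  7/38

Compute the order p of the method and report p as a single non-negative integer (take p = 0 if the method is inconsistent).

2

b = (31/38, 7/38)
c = (0, 19/7)
Σ b_i: 31/38·1 + 7/38·1 = 1 ✓
b·c: 7/38·19/7 = 1/2 ✓; 2 stages ⇒ order 2.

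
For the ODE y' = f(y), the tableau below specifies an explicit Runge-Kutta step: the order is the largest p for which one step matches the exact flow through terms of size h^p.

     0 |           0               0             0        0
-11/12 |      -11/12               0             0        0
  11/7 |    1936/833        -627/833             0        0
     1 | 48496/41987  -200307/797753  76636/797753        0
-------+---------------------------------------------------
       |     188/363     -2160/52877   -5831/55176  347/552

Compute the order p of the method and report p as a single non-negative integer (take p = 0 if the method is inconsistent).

4

b = (188/363, -2160/52877, -5831/55176, 347/552)
c = (0, -11/12, 11/7, 1)
Ac = (0, 0, 2299/3332, 529/1388)
Σ b_i: 188/363·1 + (-2160/52877)·1 + (-5831/55176)·1 + 347/552·1 = 1 ✓
b·c: (-2160/52877)·(-11/12) + (-5831/55176)·11/7 + 347/552·1 = 1/2 ✓
b·c²: (-2160/52877)·121/144 + (-5831/55176)·121/49 + 347/552·1 = 1/3 ✓
b·Ac: (-5831/55176)·2299/3332 + 347/552·529/1388 = 1/6 ✓
b·c³: (-2160/52877)·(-1331/1728) + (-5831/55176)·1331/343 + 347/552·1 = 1/4 ✓
b·(c∘Ac): (-5831/55176)·25289/23324 + 347/552·529/1388 = 1/8 ✓
b·Ac²: (-5831/55176)·(-25289/39984) + 347/552·437/16656 = 1/12 ✓
b·A²c: 347/552·23/347 = 1/24 ✓; 4 stages ⇒ order 4.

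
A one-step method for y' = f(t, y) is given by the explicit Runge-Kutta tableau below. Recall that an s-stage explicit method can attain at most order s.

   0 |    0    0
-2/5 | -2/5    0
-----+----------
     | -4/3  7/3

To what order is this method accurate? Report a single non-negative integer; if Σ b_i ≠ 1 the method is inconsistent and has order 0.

1

b = (-4/3, 7/3)
c = (0, -2/5)
Σ b_i: (-4/3)·1 + 7/3·1 = 1 ✓
b·c: 7/3·(-2/5) = -14/15 ≠ 1/2 ⇒ order 1.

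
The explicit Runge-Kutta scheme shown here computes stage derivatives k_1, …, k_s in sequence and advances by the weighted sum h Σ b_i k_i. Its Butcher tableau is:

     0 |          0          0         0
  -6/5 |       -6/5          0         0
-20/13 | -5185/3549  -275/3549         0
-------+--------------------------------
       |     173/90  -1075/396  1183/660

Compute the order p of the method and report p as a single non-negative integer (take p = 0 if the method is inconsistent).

3

b = (173/90, -1075/396, 1183/660)
c = (0, -6/5, -20/13)
Ac = (0, 0, 110/1183)
Σ b_i: 173/90·1 + (-1075/396)·1 + 1183/660·1 = 1 ✓
b·c: (-1075/396)·(-6/5) + 1183/660·(-20/13) = 1/2 ✓
b·c²: (-1075/396)·36/25 + 1183/660·400/169 = 1/3 ✓
b·Ac: 1183/660·110/1183 = 1/6 ✓; 3 stages ⇒ order 3.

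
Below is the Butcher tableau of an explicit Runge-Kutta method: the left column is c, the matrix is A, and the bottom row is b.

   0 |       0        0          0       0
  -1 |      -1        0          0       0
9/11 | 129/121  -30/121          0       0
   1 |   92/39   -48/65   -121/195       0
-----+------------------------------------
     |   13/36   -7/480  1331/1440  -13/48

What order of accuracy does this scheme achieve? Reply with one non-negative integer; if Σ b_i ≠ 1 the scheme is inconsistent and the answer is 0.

b = (13/36, -7/480, 1331/1440, -13/48)
c = (0, -1, 9/11, 1)
Ac = (0, 0, 30/121, 3/13)
Σ b_i: 13/36·1 + (-7/480)·1 + 1331/1440·1 + (-13/48)·1 = 1 ✓
b·c: (-7/480)·(-1) + 1331/1440·9/11 + (-13/48)·1 = 1/2 ✓
b·c²: (-7/480)·1 + 1331/1440·81/121 + (-13/48)·1 = 1/3 ✓
b·Ac: 1331/1440·30/121 + (-13/48)·3/13 = 1/6 ✓
b·c³: (-7/480)·(-1) + 1331/1440·729/1331 + (-13/48)·1 = 1/4 ✓
b·(c∘Ac): 1331/1440·270/1331 + (-13/48)·3/13 = 1/8 ✓
b·Ac²: 1331/1440·(-30/121) + (-13/48)·(-15/13) = 1/12 ✓
b·A²c: (-13/48)·(-2/13) = 1/24 ✓; 4 stages ⇒ order 4.

4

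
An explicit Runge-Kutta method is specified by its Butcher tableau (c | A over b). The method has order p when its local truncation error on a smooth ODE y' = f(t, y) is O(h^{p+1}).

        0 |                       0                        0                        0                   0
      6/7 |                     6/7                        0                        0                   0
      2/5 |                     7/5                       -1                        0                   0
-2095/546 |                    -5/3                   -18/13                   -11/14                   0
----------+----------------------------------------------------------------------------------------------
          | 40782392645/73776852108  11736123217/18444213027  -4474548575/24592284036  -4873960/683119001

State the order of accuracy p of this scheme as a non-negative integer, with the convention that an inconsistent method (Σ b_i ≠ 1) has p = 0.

b = (40782392645/73776852108, 11736123217/18444213027, -4474548575/24592284036, -4873960/683119001)
c = (0, 6/7, 2/5, -2095/546)
Ac = (0, 0, -6/7, -683/455)
Σ b_i: 40782392645/73776852108·1 + 11736123217/18444213027·1 + (-4474548575/24592284036)·1 + (-4873960/683119001)·1 = 1 ✓
b·c: 11736123217/18444213027·6/7 + (-4474548575/24592284036)·2/5 + (-4873960/683119001)·(-2095/546) = 1/2 ✓
b·c²: 11736123217/18444213027·36/49 + (-4474548575/24592284036)·4/25 + (-4873960/683119001)·4389025/298116 = 1/3 ✓
b·Ac: (-4474548575/24592284036)·(-6/7) + (-4873960/683119001)·(-683/455) = 1/6 ✓
b·c³: 11736123217/18444213027·216/343 + (-4474548575/24592284036)·8/125 + (-4873960/683119001)·(-9195007375/162771336) = 46532384999719/58744818490995 ≠ 1/4 ⇒ order 3.
b·(c∘Ac): (-4474548575/24592284036)·(-12/35) + (-4873960/683119001)·286177/49686 = 305385095/14345499021 ≠ 1/8
b·Ac²: (-4474548575/24592284036)·(-36/49) + (-4873960/683119001)·(-18202/15925) = 3391085949/23909165035 ≠ 1/12
b·A²c: (-4873960/683119001)·33/49 = -22977240/4781833007 ≠ 1/24

3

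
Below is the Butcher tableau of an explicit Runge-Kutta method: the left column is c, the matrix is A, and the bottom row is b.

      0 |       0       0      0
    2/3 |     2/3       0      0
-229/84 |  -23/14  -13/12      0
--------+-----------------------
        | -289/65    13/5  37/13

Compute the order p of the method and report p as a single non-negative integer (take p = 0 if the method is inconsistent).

b = (-289/65, 13/5, 37/13)
c = (0, 2/3, -229/84)
Ac = (0, 0, -13/18)
Σ b_i: (-289/65)·1 + 13/5·1 + 37/13·1 = 1 ✓
b·c: 13/5·2/3 + 37/13·(-229/84) = -10967/1820 ≠ 1/2 ⇒ order 1.

1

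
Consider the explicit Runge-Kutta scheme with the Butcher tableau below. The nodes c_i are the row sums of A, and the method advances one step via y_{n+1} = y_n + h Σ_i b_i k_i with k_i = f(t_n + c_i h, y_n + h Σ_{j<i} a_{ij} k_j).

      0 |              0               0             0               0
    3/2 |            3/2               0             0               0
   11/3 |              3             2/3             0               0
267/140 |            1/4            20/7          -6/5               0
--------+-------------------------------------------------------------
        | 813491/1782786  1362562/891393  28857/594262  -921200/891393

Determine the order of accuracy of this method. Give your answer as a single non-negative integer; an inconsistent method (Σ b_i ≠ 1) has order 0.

3

b = (813491/1782786, 1362562/891393, 28857/594262, -921200/891393)
c = (0, 3/2, 11/3, 267/140)
Ac = (0, 0, 1, -4/35)
Σ b_i: 813491/1782786·1 + 1362562/891393·1 + 28857/594262·1 + (-921200/891393)·1 = 1 ✓
b·c: 1362562/891393·3/2 + 28857/594262·11/3 + (-921200/891393)·267/140 = 1/2 ✓
b·c²: 1362562/891393·9/4 + 28857/594262·121/9 + (-921200/891393)·71289/19600 = 1/3 ✓
b·Ac: 28857/594262·1 + (-921200/891393)·(-4/35) = 1/6 ✓
b·c³: 1362562/891393·27/8 + 28857/594262·1331/27 + (-921200/891393)·19034163/2744000 = 71908441/187192530 ≠ 1/4 ⇒ order 3.
b·(c∘Ac): 28857/594262·11/3 + (-921200/891393)·(-267/1225) = 239665/594262 ≠ 1/8
b·Ac²: 28857/594262·3/2 + (-921200/891393)·(-1019/105) = 108059459/10696716 ≠ 1/12
b·A²c: (-921200/891393)·(-6/5) = 368480/297131 ≠ 1/24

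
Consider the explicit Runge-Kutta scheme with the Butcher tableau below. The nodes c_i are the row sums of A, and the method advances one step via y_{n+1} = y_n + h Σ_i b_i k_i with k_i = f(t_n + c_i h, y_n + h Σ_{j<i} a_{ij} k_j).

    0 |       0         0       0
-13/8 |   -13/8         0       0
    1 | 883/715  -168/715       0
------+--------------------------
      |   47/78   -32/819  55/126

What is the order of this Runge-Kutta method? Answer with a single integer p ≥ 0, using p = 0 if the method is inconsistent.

3

b = (47/78, -32/819, 55/126)
c = (0, -13/8, 1)
Ac = (0, 0, 21/55)
Σ b_i: 47/78·1 + (-32/819)·1 + 55/126·1 = 1 ✓
b·c: (-32/819)·(-13/8) + 55/126·1 = 1/2 ✓
b·c²: (-32/819)·169/64 + 55/126·1 = 1/3 ✓
b·Ac: 55/126·21/55 = 1/6 ✓; 3 stages ⇒ order 3.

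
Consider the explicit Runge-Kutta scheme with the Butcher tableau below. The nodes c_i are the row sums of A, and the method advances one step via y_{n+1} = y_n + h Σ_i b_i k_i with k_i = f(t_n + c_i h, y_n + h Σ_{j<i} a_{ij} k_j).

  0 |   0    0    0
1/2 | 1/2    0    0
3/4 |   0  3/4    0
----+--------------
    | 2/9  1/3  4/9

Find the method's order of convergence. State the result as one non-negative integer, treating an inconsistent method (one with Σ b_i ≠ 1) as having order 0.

b = (2/9, 1/3, 4/9)
c = (0, 1/2, 3/4)
Ac = (0, 0, 3/8)
Σ b_i: 2/9·1 + 1/3·1 + 4/9·1 = 1 ✓
b·c: 1/3·1/2 + 4/9·3/4 = 1/2 ✓
b·c²: 1/3·1/4 + 4/9·9/16 = 1/3 ✓
b·Ac: 4/9·3/8 = 1/6 ✓; 3 stages ⇒ order 3.

3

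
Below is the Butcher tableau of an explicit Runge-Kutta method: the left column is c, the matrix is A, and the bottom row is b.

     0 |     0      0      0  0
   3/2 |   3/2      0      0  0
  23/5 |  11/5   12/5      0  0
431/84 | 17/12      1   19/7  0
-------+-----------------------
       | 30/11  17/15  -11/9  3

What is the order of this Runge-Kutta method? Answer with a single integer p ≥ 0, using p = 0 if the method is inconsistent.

0

b = (30/11, 17/15, -11/9, 3)
c = (0, 3/2, 23/5, 431/84)
Ac = (0, 0, 18/5, 979/70)
Σ b_i: 30/11·1 + 17/15·1 + (-11/9)·1 + 3·1 = 2791/495 ≠ 1 ⇒ order 0.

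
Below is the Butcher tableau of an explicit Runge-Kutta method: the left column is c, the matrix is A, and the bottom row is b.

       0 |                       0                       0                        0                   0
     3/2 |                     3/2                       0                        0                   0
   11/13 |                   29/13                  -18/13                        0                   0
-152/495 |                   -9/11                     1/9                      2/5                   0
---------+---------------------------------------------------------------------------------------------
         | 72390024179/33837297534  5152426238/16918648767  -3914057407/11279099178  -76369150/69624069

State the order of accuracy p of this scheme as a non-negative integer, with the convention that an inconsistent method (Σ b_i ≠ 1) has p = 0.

3

b = (72390024179/33837297534, 5152426238/16918648767, -3914057407/11279099178, -76369150/69624069)
c = (0, 3/2, 11/13, -152/495)
Ac = (0, 0, -27/13, 197/390)
Σ b_i: 72390024179/33837297534·1 + 5152426238/16918648767·1 + (-3914057407/11279099178)·1 + (-76369150/69624069)·1 = 1 ✓
b·c: 5152426238/16918648767·3/2 + (-3914057407/11279099178)·11/13 + (-76369150/69624069)·(-152/495) = 1/2 ✓
b·c²: 5152426238/16918648767·9/4 + (-3914057407/11279099178)·121/169 + (-76369150/69624069)·23104/245025 = 1/3 ✓
b·Ac: (-3914057407/11279099178)·(-27/13) + (-76369150/69624069)·197/390 = 1/6 ✓
b·c³: 5152426238/16918648767·27/8 + (-3914057407/11279099178)·1331/2197 + (-76369150/69624069)·(-3511808/121287375) = 123293820112751/145162006420860 ≠ 1/4 ⇒ order 3.
b·(c∘Ac): (-3914057407/11279099178)·(-297/169) + (-76369150/69624069)·(-14972/96525) = 2932513925/3759699726 ≠ 1/8
b·Ac²: (-3914057407/11279099178)·(-81/26) + (-76369150/69624069)·1813/3380 = 1783945577/3620451588 ≠ 1/12
b·A²c: (-76369150/69624069)·(-54/65) = 21148380/23208023 ≠ 1/24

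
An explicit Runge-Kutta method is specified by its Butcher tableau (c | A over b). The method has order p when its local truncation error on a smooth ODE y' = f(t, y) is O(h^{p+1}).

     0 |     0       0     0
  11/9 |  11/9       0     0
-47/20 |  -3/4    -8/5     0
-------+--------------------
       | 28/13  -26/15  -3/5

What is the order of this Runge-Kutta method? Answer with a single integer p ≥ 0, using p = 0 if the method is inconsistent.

0

b = (28/13, -26/15, -3/5)
c = (0, 11/9, -47/20)
Ac = (0, 0, -88/45)
Σ b_i: 28/13·1 + (-26/15)·1 + (-3/5)·1 = -7/39 ≠ 1 ⇒ order 0.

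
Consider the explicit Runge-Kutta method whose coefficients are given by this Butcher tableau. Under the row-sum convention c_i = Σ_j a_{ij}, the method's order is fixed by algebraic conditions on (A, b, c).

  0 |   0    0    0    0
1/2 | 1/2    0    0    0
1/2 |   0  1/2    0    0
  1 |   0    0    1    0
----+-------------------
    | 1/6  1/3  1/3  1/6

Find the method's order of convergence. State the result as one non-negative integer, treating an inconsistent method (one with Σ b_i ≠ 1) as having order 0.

b = (1/6, 1/3, 1/3, 1/6)
c = (0, 1/2, 1/2, 1)
Ac = (0, 0, 1/4, 1/2)
Σ b_i: 1/6·1 + 1/3·1 + 1/3·1 + 1/6·1 = 1 ✓
b·c: 1/3·1/2 + 1/3·1/2 + 1/6·1 = 1/2 ✓
b·c²: 1/3·1/4 + 1/3·1/4 + 1/6·1 = 1/3 ✓
b·Ac: 1/3·1/4 + 1/6·1/2 = 1/6 ✓
b·c³: 1/3·1/8 + 1/3·1/8 + 1/6·1 = 1/4 ✓
b·(c∘Ac): 1/3·1/8 + 1/6·1/2 = 1/8 ✓
b·Ac²: 1/3·1/8 + 1/6·1/4 = 1/12 ✓
b·A²c: 1/6·1/4 = 1/24 ✓; 4 stages ⇒ order 4.

4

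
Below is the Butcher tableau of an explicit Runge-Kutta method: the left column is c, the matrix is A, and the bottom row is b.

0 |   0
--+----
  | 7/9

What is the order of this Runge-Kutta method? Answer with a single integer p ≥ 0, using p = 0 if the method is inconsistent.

b = (7/9)
c = (0)
Σ b_i: 7/9·1 = 7/9 ≠ 1 ⇒ order 0.

0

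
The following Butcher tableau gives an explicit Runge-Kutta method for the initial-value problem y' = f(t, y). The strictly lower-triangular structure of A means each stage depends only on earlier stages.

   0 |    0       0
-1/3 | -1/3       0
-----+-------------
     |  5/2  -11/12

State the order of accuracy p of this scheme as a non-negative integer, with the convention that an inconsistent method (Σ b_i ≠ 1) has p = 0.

b = (5/2, -11/12)
c = (0, -1/3)
Σ b_i: 5/2·1 + (-11/12)·1 = 19/12 ≠ 1 ⇒ order 0.

0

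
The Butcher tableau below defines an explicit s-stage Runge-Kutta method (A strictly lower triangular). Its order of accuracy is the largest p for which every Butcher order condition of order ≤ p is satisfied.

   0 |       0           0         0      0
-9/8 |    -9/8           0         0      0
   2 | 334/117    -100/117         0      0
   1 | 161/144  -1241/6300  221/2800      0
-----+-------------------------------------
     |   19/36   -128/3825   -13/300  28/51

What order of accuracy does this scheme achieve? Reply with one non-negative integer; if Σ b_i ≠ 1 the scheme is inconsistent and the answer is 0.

b = (19/36, -128/3825, -13/300, 28/51)
c = (0, -9/8, 2, 1)
Ac = (0, 0, 25/26, 85/224)
Σ b_i: 19/36·1 + (-128/3825)·1 + (-13/300)·1 + 28/51·1 = 1 ✓
b·c: (-128/3825)·(-9/8) + (-13/300)·2 + 28/51·1 = 1/2 ✓
b·c²: (-128/3825)·81/64 + (-13/300)·4 + 28/51·1 = 1/3 ✓
b·Ac: (-13/300)·25/26 + 28/51·85/224 = 1/6 ✓
b·c³: (-128/3825)·(-729/512) + (-13/300)·8 + 28/51·1 = 1/4 ✓
b·(c∘Ac): (-13/300)·25/13 + 28/51·85/224 = 1/8 ✓
b·Ac²: (-13/300)·(-225/208) + 28/51·17/256 = 1/12 ✓
b·A²c: 28/51·17/224 = 1/24 ✓; 4 stages ⇒ order 4.

4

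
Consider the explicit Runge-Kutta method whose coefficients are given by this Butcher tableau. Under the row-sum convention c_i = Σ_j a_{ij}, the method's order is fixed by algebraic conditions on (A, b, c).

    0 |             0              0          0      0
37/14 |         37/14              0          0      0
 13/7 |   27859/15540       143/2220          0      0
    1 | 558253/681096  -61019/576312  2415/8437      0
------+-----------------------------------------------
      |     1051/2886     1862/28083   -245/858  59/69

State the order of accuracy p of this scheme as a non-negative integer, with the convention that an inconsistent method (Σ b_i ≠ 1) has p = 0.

4

b = (1051/2886, 1862/28083, -245/858, 59/69)
c = (0, 37/14, 13/7, 1)
Ac = (0, 0, 143/840, 713/2832)
Σ b_i: 1051/2886·1 + 1862/28083·1 + (-245/858)·1 + 59/69·1 = 1 ✓
b·c: 1862/28083·37/14 + (-245/858)·13/7 + 59/69·1 = 1/2 ✓
b·c²: 1862/28083·1369/196 + (-245/858)·169/49 + 59/69·1 = 1/3 ✓
b·Ac: (-245/858)·143/840 + 59/69·713/2832 = 1/6 ✓
b·c³: 1862/28083·50653/2744 + (-245/858)·2197/343 + 59/69·1 = 1/4 ✓
b·(c∘Ac): (-245/858)·1859/5880 + 59/69·713/2832 = 1/8 ✓
b·Ac²: (-245/858)·5291/11760 + 59/69·1403/5664 = 1/12 ✓
b·A²c: 59/69·23/472 = 1/24 ✓; 4 stages ⇒ order 4.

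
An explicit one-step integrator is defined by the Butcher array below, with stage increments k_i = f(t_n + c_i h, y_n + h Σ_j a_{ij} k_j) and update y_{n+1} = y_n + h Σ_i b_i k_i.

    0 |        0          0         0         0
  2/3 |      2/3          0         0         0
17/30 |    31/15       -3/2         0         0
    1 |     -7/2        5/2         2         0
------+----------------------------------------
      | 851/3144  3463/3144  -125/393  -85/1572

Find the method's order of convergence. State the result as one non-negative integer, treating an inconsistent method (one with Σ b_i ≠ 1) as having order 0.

3

b = (851/3144, 3463/3144, -125/393, -85/1572)
c = (0, 2/3, 17/30, 1)
Ac = (0, 0, -1, 14/5)
Σ b_i: 851/3144·1 + 3463/3144·1 + (-125/393)·1 + (-85/1572)·1 = 1 ✓
b·c: 3463/3144·2/3 + (-125/393)·17/30 + (-85/1572)·1 = 1/2 ✓
b·c²: 3463/3144·4/9 + (-125/393)·289/900 + (-85/1572)·1 = 1/3 ✓
b·Ac: (-125/393)·(-1) + (-85/1572)·14/5 = 1/6 ✓
b·c³: 3463/3144·8/27 + (-125/393)·4913/27000 + (-85/1572)·1 = 6067/28296 ≠ 1/4 ⇒ order 3.
b·(c∘Ac): (-125/393)·(-17/30) + (-85/1572)·14/5 = 34/1179 ≠ 1/8
b·Ac²: (-125/393)·(-2/3) + (-85/1572)·263/150 = 1843/15720 ≠ 1/12
b·A²c: (-85/1572)·(-2) = 85/786 ≠ 1/24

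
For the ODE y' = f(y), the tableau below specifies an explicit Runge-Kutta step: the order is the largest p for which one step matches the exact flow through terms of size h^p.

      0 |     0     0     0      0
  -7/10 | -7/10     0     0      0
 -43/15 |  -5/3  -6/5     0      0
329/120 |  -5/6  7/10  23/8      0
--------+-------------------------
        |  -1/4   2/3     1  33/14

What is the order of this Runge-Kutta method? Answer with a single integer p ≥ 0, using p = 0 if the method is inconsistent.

0

b = (-1/4, 2/3, 1, 33/14)
c = (0, -7/10, -43/15, 329/120)
Ac = (0, 0, 21/25, -5239/600)
Σ b_i: (-1/4)·1 + 2/3·1 + 1·1 + 33/14·1 = 317/84 ≠ 1 ⇒ order 0.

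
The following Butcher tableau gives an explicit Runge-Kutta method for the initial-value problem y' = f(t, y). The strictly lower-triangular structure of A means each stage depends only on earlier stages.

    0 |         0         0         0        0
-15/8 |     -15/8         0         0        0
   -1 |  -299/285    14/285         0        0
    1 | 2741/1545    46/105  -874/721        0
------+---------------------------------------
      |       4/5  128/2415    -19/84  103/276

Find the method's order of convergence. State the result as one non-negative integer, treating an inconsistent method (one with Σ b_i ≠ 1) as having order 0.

b = (4/5, 128/2415, -19/84, 103/276)
c = (0, -15/8, -1, 1)
Ac = (0, 0, -7/76, 161/412)
Σ b_i: 4/5·1 + 128/2415·1 + (-19/84)·1 + 103/276·1 = 1 ✓
b·c: 128/2415·(-15/8) + (-19/84)·(-1) + 103/276·1 = 1/2 ✓
b·c²: 128/2415·225/64 + (-19/84)·1 + 103/276·1 = 1/3 ✓
b·Ac: (-19/84)·(-7/76) + 103/276·161/412 = 1/6 ✓
b·c³: 128/2415·(-3375/512) + (-19/84)·(-1) + 103/276·1 = 1/4 ✓
b·(c∘Ac): (-19/84)·7/76 + 103/276·161/412 = 1/8 ✓
b·Ac²: (-19/84)·105/608 + 103/276·1081/3296 = 1/12 ✓
b·A²c: 103/276·23/206 = 1/24 ✓; 4 stages ⇒ order 4.

4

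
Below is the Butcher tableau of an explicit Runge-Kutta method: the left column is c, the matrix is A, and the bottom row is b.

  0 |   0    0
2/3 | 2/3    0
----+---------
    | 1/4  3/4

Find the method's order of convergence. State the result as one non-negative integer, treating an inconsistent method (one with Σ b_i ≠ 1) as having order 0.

2

b = (1/4, 3/4)
c = (0, 2/3)
Σ b_i: 1/4·1 + 3/4·1 = 1 ✓
b·c: 3/4·2/3 = 1/2 ✓; 2 stages ⇒ order 2.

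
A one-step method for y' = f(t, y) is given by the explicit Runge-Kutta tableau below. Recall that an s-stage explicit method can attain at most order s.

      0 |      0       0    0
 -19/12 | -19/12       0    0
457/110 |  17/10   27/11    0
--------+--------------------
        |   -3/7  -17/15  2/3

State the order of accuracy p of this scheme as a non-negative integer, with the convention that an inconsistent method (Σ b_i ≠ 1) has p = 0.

b = (-3/7, -17/15, 2/3)
c = (0, -19/12, 457/110)
Ac = (0, 0, -171/44)
Σ b_i: (-3/7)·1 + (-17/15)·1 + 2/3·1 = -94/105 ≠ 1 ⇒ order 0.

0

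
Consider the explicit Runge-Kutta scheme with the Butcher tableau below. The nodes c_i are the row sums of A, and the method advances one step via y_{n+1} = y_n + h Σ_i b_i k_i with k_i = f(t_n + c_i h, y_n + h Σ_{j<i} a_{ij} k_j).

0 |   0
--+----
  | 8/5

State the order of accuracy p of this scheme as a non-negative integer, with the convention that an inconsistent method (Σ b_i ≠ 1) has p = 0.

0

b = (8/5)
c = (0)
Σ b_i: 8/5·1 = 8/5 ≠ 1 ⇒ order 0.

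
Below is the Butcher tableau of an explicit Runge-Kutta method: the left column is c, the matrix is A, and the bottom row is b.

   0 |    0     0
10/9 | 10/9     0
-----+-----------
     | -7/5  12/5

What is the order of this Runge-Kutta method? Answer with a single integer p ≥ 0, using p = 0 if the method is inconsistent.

1

b = (-7/5, 12/5)
c = (0, 10/9)
Σ b_i: (-7/5)·1 + 12/5·1 = 1 ✓
b·c: 12/5·10/9 = 8/3 ≠ 1/2 ⇒ order 1.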